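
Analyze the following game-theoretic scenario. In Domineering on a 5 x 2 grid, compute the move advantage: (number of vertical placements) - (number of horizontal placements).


Board is 5 x 2 (rows x cols).
Left (vertical) placements: (rows-1) * cols = 4 * 2 = 8
Right (horizontal) placements: rows * (cols-1) = 5 * 1 = 5
Advantage = Left - Right = 8 - 5 = 3

3


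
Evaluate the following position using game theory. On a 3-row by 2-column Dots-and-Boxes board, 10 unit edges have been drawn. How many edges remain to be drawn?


Grid: 3 x 2 boxes, i.e. 4 rows and 3 columns of dots.
Horizontal edges: (rows + 1) * cols = 4 * 2 = 8
Vertical edges: rows * (cols + 1) = 3 * 3 = 9
Total edges: 8 + 9 = 17
Edges drawn: 10
Remaining: 17 - 10 = 7

7


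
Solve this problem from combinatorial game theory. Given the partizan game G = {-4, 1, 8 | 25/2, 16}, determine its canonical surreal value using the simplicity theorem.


Left options: {-4, 1, 8}, max = 8
Right options: {25/2, 16}, min = 25/2
All options are numbers and max(Left) < min(Right), so by the simplicity theorem the value is the simplest (earliest-born) number strictly between 8 and 25/2.
Integers 9 through 12 all lie strictly between 8 and 25/2.
Among integers, the simplest (lowest birthday = smallest |n|; 0 is born on day 0, +-n on day n) is 9.
No non-integer in the interval can be simpler: if x is a non-integer in the interval, then floor(x) or ceil(x) also lies in the interval (the interval contains an integer), and both are proper prefixes of x's sign expansion, i.e. born earlier. So the game value is 9.
Game value = 9

9


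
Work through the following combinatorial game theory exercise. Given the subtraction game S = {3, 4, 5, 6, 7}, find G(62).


The subtraction set is S = {3, 4, 5, 6, 7}.
G(k) = mex{ G(k - s) : s in S, s <= k }. We compute iteratively: G(0) = 0.
G(1) = mex({}) = 0
G(2) = mex({}) = 0
G(3) = mex({0}) = 1
G(4) = mex({0}) = 1
G(5) = mex({0}) = 1
G(6) = mex({0, 1}) = 2
G(7) = mex({0, 1}) = 2
G(8) = mex({0, 1}) = 2
G(9) = mex({0, 1, 2}) = 3
G(10) = mex({1, 2}) = 0
G(11) = mex({1, 2}) = 0
G(12) = mex({1, 2, 3}) = 0
G(13) = mex({0, 2, 3}) = 1
G(14) = mex({0, 2, 3}) = 1
G(15) = mex({0, 2, 3}) = 1
G(16) = mex({0, 1, 3}) = 2
Observe that G(10)..G(16) = 0, 0, 0, 1, 1, 1, 2 repeats G(0)..G(6) = 0, 0, 0, 1, 1, 1, 2.
For k >= max(S) = 7, G(k) is determined by the previous 7 values G(k-7)..G(k-1); a window of 7 consecutive values has recurred shifted by 10, so by induction G(k + 10) = G(k) for all k >= 0: the sequence is periodic from the start with period 10.
One period: G(0..9) = 0, 0, 0, 1, 1, 1, 2, 2, 2, 3.
62 mod 10 = 2, so G(62) = G(2) = 0.

0


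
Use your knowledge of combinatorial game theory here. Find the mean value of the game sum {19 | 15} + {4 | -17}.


G1 = {19 | 15}, G2 = {4 | -17}
Each is a switch {a | b} with numbers a > b; its mean value is (a + b)/2, and mean value is additive over game sums: m(G1 + G2) = m(G1) + m(G2).
Mean of G1 = (19 + (15))/2 = 34/2 = 17
Mean of G2 = (4 + (-17))/2 = -13/2 = -13/2
Mean of G1 + G2 = 17 + -13/2 = 21/2

21/2


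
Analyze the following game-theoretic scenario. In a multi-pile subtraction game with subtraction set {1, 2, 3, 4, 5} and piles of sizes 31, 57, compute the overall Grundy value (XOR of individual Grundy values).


Subtraction set: {1, 2, 3, 4, 5}
For this subtraction set, G(n) = n mod 6 (period = max + 1 = 6).
Pile 1 (size 31): G(31) = 31 mod 6 = 1
Pile 2 (size 57): G(57) = 57 mod 6 = 3
Total Grundy value = XOR of all: 1 XOR 3 = 2

2


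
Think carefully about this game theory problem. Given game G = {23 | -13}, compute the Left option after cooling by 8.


Original game: {23 | -13} (a switch {a | b} with a > b).
Cooling by t (for t below the temperature (a - b)/2 = 18) taxes each move by t: {a | b} cooled by t is {a - t | b + t}.
Cooling amount: t = 8
Cooled Left option: 23 - 8 = 15
Cooled Right option: -13 + 8 = -5
Cooled game: {15 | -5}
Left option = 15

15


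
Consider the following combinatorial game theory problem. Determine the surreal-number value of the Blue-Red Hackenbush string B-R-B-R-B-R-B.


Edges (from ground): B-R-B-R-B-R-B
By Berlekamp's sign-expansion rule, a Blue-Red Hackenbush stalk has the value of the surreal number whose sign sequence is the edge sequence with B -> + and R -> -.
Sign sequence: +-+-+-+
Trace the sign expansion in the surreal number tree, starting from 0:
Edge 1: B (sign +) -> bounds (0, +inf), value = 1
Edge 2: R (sign -) -> bounds (0, 1), value = 1/2
Edge 3: B (sign +) -> bounds (1/2, 1), value = 3/4
Edge 4: R (sign -) -> bounds (1/2, 3/4), value = 5/8
Edge 5: B (sign +) -> bounds (5/8, 3/4), value = 11/16
Edge 6: R (sign -) -> bounds (5/8, 11/16), value = 21/32
Edge 7: B (sign +) -> bounds (21/32, 11/16), value = 43/64
Game value = 43/64

43/64


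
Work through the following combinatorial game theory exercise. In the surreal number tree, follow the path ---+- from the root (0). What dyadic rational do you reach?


Sign expansion: ---+-
Rule: track bounds (lo, hi), initially (-inf, +inf). On '+', the current value becomes lo and we move to the simplest number in (value, hi): value + 1 if hi = +inf, otherwise the midpoint (value + hi)/2. On '-', the current value becomes hi and we move to value - 1 if lo = -inf, otherwise the midpoint (lo + value)/2.
Start at 0.
Step 1: sign = -, move left. Bounds: (-inf, 0). Value = -1
Step 2: sign = -, move left. Bounds: (-inf, -1). Value = -2
Step 3: sign = -, move left. Bounds: (-inf, -2). Value = -3
Step 4: sign = +, move right. Bounds: (-3, -2). Value = -5/2
Step 5: sign = -, move left. Bounds: (-3, -5/2). Value = -11/4
The surreal number with sign expansion ---+- is -11/4.

-11/4


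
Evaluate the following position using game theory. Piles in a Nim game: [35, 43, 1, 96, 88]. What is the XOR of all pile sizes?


We need the XOR (exclusive or) of all pile sizes.
After XOR-ing pile 1 (size 35): 0 XOR 35 = 35
After XOR-ing pile 2 (size 43): 35 XOR 43 = 8
After XOR-ing pile 3 (size 1): 8 XOR 1 = 9
After XOR-ing pile 4 (size 96): 9 XOR 96 = 105
After XOR-ing pile 5 (size 88): 105 XOR 88 = 49
The Nim-value of this position is 49.

49


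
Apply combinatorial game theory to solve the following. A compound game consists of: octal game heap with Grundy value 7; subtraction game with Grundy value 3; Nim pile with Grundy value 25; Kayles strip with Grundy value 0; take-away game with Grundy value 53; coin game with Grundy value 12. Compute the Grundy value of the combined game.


By the Sprague-Grundy theorem, the Grundy value of a sum of games is the XOR of individual Grundy values.
octal game heap: Grundy value = 7. Running XOR: 0 XOR 7 = 7
subtraction game: Grundy value = 3. Running XOR: 7 XOR 3 = 4
Nim pile: Grundy value = 25. Running XOR: 4 XOR 25 = 29
Kayles strip: Grundy value = 0. Running XOR: 29 XOR 0 = 29
take-away game: Grundy value = 53. Running XOR: 29 XOR 53 = 40
coin game: Grundy value = 12. Running XOR: 40 XOR 12 = 36
The combined Grundy value is 36.

36


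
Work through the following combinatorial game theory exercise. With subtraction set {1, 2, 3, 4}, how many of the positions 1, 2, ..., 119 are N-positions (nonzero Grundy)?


Subtraction set S = {1, 2, 3, 4}, so G(n) = n mod 5.
G(n) = 0 when n is a multiple of 5.
Multiples of 5 in [1, 119]: 23
N-positions (nonzero Grundy) = 119 - 23 = 96

96


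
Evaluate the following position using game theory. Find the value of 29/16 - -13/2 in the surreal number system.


x = 29/16, y = -13/2
Converting to common denominator: 16
x = 29/16, y = -104/16
x - y = 29/16 - -13/2 = 133/16

133/16


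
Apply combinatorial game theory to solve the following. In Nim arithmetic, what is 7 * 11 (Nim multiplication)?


Nim multiplication is bilinear over XOR: (u XOR v) * w = (u*w) XOR (v*w).
So we split each operand into its bit components and XOR the pairwise Nim products.
7 = 1 + 2 + 4 (as XOR of powers of 2).
11 = 1 + 2 + 8 (as XOR of powers of 2).
Using the standard Nim-product table on single bits:
  2*2 = 3,   2*4 = 8,   2*8 = 12,
  4*4 = 6,   4*8 = 11,  8*8 = 13,
and  1*x = x (identity), k*l = l*k (commutative).
Pairwise Nim products:
  1 * 1 = 1
  1 * 2 = 2
  1 * 8 = 8
  2 * 1 = 2
  2 * 2 = 3
  2 * 8 = 12
  4 * 1 = 4
  4 * 2 = 8
  4 * 8 = 11
XOR them: 1 XOR 2 XOR 8 XOR 2 XOR 3 XOR 12 XOR 4 XOR 8 XOR 11 = 1.
Result: 7 * 11 = 1 (in Nim).

1


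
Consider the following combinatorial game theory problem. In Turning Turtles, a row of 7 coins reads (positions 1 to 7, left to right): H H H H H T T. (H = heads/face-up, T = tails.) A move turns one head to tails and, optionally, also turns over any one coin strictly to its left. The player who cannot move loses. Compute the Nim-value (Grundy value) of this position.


Coins: H H H H H T T
Key fact: a single head at position k behaves exactly like a Nim heap of size k (turning it to T and optionally flipping a coin at j < k corresponds to moving the heap from k to j, or to 0), and heads combine as a disjunctive sum (two heads at the same place would cancel, matching j XOR j = 0). So the Nim-value is the XOR of the 1-indexed positions of the heads.
Face-up positions (1-indexed): [1, 2, 3, 4, 5]
XOR 0 with 1: 0 XOR 1 = 1
XOR 1 with 2: 1 XOR 2 = 3
XOR 3 with 3: 3 XOR 3 = 0
XOR 0 with 4: 0 XOR 4 = 4
XOR 4 with 5: 4 XOR 5 = 1
Nim-value = 1

1


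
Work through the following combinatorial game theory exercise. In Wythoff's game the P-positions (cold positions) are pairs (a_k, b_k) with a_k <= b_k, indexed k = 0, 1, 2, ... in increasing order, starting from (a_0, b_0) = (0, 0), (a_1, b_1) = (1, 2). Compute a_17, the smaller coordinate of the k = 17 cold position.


By Wythoff's theorem, a_k = floor(k * phi) and b_k = floor(k * phi^2) = a_k + k, where phi = (1 + sqrt(5))/2 is the golden ratio.
phi = (1 + sqrt(5))/2 = 1.618034
k = 17
k * phi = 17 * 1.618034 = 27.506578
a_17 = floor(k * phi) = 27

27


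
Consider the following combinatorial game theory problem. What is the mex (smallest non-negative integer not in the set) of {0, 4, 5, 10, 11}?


Set = {0, 4, 5, 10, 11}
0 is in the set.
1 is NOT in the set. This is the mex.
mex = 1

1


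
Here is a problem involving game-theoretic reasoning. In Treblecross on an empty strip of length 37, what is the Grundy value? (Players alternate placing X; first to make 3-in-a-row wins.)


Treblecross: place X on empty cells; 3-in-a-row wins.
Playing within two cells of an existing X lets the opponent win at once, so sensible play treats the cells i-2..i+2 around each X as dead. The player left with no safe cell loses, so this is a normal-play take-away game on strips of safe cells.
Placing X at cell i (0-indexed) of a strip of k safe cells leaves independent strips of sizes max(0, i-2) and max(0, k-i-3). Hence G(k) = mex{ G(max(0,i-2)) XOR G(max(0,k-i-3)) : 0 <= i < k }, with G(0) = 0.
G(1): splits (0,0):0^0=0 -> mex({0}) = 1
G(2): splits (0,0):0^0=0 -> mex({0}) = 1
G(3): splits (0,0):0^0=0 -> mex({0}) = 1
G(4): splits (0,1):0^1=1 (0,0):0^0=0 -> mex({0, 1}) = 2
G(5): splits (0,2):0^1=1 (0,1):0^1=1 (0,0):0^0=0 -> mex({0, 1}) = 2
G(6) = mex({1}) = 0
G(7) = mex({0, 1, 2}) = 3
G(8) = mex({0, 1, 2}) = 3
G(9) = mex({0, 2}) = 1
G(10) = mex({0, 2, 3}) = 1
G(11) = mex({0, 3}) = 1
G(12) = mex({1, 3}) = 0
G(13) = mex({0, 1, 2, 3}) = 4
G(14) = mex({0, 1, 2}) = 3
G(15) = mex({0, 1, 2}) = 3
G(16) = mex({0, 1, 2, 4}) = 3
G(17) = mex({0, 1, 3, 4}) = 2
G(18) = mex({0, 1, 3, 4}) = 2
G(19) = mex({0, 1, 3, 5}) = 2
G(20) = mex({0, 1, 2, 3, 5}) = 4
G(21) = mex({0, 1, 2, 3, 5}) = 4
G(22) = mex({1, 2, 6}) = 0
G(23) = mex({0, 1, 2, 3, 4, 6}) = 5
G(24) = mex({0, 1, 2, 3, 4}) = 5
G(25) = mex({0, 1, 3, 4, 7}) = 2
G(26) = mex({0, 1, 3, 4, 5, 7}) = 2
G(27) = mex({0, 1, 3, 5}) = 2
G(28) = mex({0, 1, 2, 5}) = 3
G(29) = mex({0, 1, 2, 4, 5, 6}) = 3
G(30) = mex({1, 2, 4, 6}) = 0
G(31) = mex({0, 1, 2, 3, 4, 6}) = 5
G(32) = mex({1, 2, 3, 4, 7}) = 0
G(33) = mex({0, 3, 7}) = 1
G(34) = mex({0, 2, 3, 5, 7}) = 1
G(35) = mex({0, 2, 3, 5, 6}) = 1
G(36) = mex({0, 1, 2, 5, 6}) = 3
G(37) = mex({0, 1, 2, 4, 5, 6}) = 3
Therefore G(37) = 3.

3


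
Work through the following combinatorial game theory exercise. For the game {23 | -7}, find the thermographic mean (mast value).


Game = {23 | -7}, a switch {a | b} with numbers a > b.
Its thermograph has left wall a - t and right wall b + t, which meet at t = (a - b)/2, where both equal (a + b)/2. So the mast (mean value) is at (a + b)/2.
Mean = (23 + (-7))/2 = 16/2 = 8

8


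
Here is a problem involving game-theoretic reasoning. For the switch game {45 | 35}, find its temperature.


The game is {45 | 35}, a switch {a | b} with numbers a > b.
Cooling {a | b} by t gives {a - t | b + t}, which stops being hot when a - t = b + t, i.e. at t = (a - b)/2. So the temperature of a switch is (a - b)/2.
Temperature = (Left option - Right option) / 2
= (45 - (35)) / 2
= 10 / 2
= 5

5


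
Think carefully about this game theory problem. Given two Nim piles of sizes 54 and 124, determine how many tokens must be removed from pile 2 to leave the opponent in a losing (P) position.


Piles: 54 and 124
Current XOR: 54 XOR 124 = 74 (non-zero, so this is an N-position).
To make the XOR zero, we need to find a move that balances the piles.
For pile 2 (size 124): target = 124 XOR 74 = 54
We reduce pile 2 from 124 to 54.
Tokens removed: 124 - 54 = 70
Verification: 54 XOR 54 = 0

70


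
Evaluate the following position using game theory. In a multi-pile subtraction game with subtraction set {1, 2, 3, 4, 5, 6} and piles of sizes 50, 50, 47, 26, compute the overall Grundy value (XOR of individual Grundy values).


Subtraction set: {1, 2, 3, 4, 5, 6}
For this subtraction set, G(n) = n mod 7 (period = max + 1 = 7).
Pile 1 (size 50): G(50) = 50 mod 7 = 1
Pile 2 (size 50): G(50) = 50 mod 7 = 1
Pile 3 (size 47): G(47) = 47 mod 7 = 5
Pile 4 (size 26): G(26) = 26 mod 7 = 5
Total Grundy value = XOR of all: 1 XOR 1 XOR 5 XOR 5 = 0

0


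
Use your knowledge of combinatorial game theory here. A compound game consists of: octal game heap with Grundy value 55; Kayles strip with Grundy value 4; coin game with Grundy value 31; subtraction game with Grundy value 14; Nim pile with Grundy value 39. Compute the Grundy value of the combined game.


By the Sprague-Grundy theorem, the Grundy value of a sum of games is the XOR of individual Grundy values.
octal game heap: Grundy value = 55. Running XOR: 0 XOR 55 = 55
Kayles strip: Grundy value = 4. Running XOR: 55 XOR 4 = 51
coin game: Grundy value = 31. Running XOR: 51 XOR 31 = 44
subtraction game: Grundy value = 14. Running XOR: 44 XOR 14 = 34
Nim pile: Grundy value = 39. Running XOR: 34 XOR 39 = 5
The combined Grundy value is 5.

5


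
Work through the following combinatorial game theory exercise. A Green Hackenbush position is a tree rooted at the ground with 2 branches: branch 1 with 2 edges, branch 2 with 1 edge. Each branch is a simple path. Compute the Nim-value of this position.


The tree has 2 branches from the ground vertex.
In Green Hackenbush, the Nim-value of a simple path of length k is k.
Branch 1: length 2, Nim-value = 2
Branch 2: length 1, Nim-value = 1
Total Nim-value = XOR of all branch values:
0 XOR 2 = 2
2 XOR 1 = 3
Nim-value of the tree = 3

3


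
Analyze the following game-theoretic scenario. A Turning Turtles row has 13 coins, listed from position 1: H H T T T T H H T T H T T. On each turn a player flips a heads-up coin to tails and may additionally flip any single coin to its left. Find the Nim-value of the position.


Coins: H H T T T T H H T T H T T
Key fact: a single head at position k behaves exactly like a Nim heap of size k (turning it to T and optionally flipping a coin at j < k corresponds to moving the heap from k to j, or to 0), and heads combine as a disjunctive sum (two heads at the same place would cancel, matching j XOR j = 0). So the Nim-value is the XOR of the 1-indexed positions of the heads.
Face-up positions (1-indexed): [1, 2, 7, 8, 11]
XOR 0 with 1: 0 XOR 1 = 1
XOR 1 with 2: 1 XOR 2 = 3
XOR 3 with 7: 3 XOR 7 = 4
XOR 4 with 8: 4 XOR 8 = 12
XOR 12 with 11: 12 XOR 11 = 7
Nim-value = 7

7


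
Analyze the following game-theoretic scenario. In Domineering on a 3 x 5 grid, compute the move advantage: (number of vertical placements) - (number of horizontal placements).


Board is 3 x 5 (rows x cols).
Left (vertical) placements: (rows-1) * cols = 2 * 5 = 10
Right (horizontal) placements: rows * (cols-1) = 3 * 4 = 12
Advantage = Left - Right = 10 - 12 = -2

-2


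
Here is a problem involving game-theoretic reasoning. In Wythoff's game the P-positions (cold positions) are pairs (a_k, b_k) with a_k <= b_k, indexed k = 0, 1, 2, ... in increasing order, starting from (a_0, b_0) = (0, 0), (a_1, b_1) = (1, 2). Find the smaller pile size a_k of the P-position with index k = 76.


By Wythoff's theorem, a_k = floor(k * phi) and b_k = floor(k * phi^2) = a_k + k, where phi = (1 + sqrt(5))/2 is the golden ratio.
phi = (1 + sqrt(5))/2 = 1.618034
k = 76
k * phi = 76 * 1.618034 = 122.970583
a_76 = floor(k * phi) = 122

122


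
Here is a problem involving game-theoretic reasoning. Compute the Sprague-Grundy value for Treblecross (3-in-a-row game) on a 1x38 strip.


Treblecross: place X on empty cells; 3-in-a-row wins.
Playing within two cells of an existing X lets the opponent win at once, so sensible play treats the cells i-2..i+2 around each X as dead. The player left with no safe cell loses, so this is a normal-play take-away game on strips of safe cells.
Placing X at cell i (0-indexed) of a strip of k safe cells leaves independent strips of sizes max(0, i-2) and max(0, k-i-3). Hence G(k) = mex{ G(max(0,i-2)) XOR G(max(0,k-i-3)) : 0 <= i < k }, with G(0) = 0.
G(1): splits (0,0):0^0=0 -> mex({0}) = 1
G(2): splits (0,0):0^0=0 -> mex({0}) = 1
G(3): splits (0,0):0^0=0 -> mex({0}) = 1
G(4): splits (0,1):0^1=1 (0,0):0^0=0 -> mex({0, 1}) = 2
G(5): splits (0,2):0^1=1 (0,1):0^1=1 (0,0):0^0=0 -> mex({0, 1}) = 2
G(6) = mex({1}) = 0
G(7) = mex({0, 1, 2}) = 3
G(8) = mex({0, 1, 2}) = 3
G(9) = mex({0, 2}) = 1
G(10) = mex({0, 2, 3}) = 1
G(11) = mex({0, 3}) = 1
G(12) = mex({1, 3}) = 0
G(13) = mex({0, 1, 2, 3}) = 4
G(14) = mex({0, 1, 2}) = 3
G(15) = mex({0, 1, 2}) = 3
G(16) = mex({0, 1, 2, 4}) = 3
G(17) = mex({0, 1, 3, 4}) = 2
G(18) = mex({0, 1, 3, 4}) = 2
G(19) = mex({0, 1, 3, 5}) = 2
G(20) = mex({0, 1, 2, 3, 5}) = 4
G(21) = mex({0, 1, 2, 3, 5}) = 4
G(22) = mex({1, 2, 6}) = 0
G(23) = mex({0, 1, 2, 3, 4, 6}) = 5
G(24) = mex({0, 1, 2, 3, 4}) = 5
G(25) = mex({0, 1, 3, 4, 7}) = 2
G(26) = mex({0, 1, 3, 4, 5, 7}) = 2
G(27) = mex({0, 1, 3, 5}) = 2
G(28) = mex({0, 1, 2, 5}) = 3
G(29) = mex({0, 1, 2, 4, 5, 6}) = 3
G(30) = mex({1, 2, 4, 6}) = 0
G(31) = mex({0, 1, 2, 3, 4, 6}) = 5
G(32) = mex({1, 2, 3, 4, 7}) = 0
G(33) = mex({0, 3, 7}) = 1
G(34) = mex({0, 2, 3, 5, 7}) = 1
G(35) = mex({0, 2, 3, 5, 6}) = 1
G(36) = mex({0, 1, 2, 5, 6}) = 3
G(37) = mex({0, 1, 2, 4, 5, 6}) = 3
G(38) = mex({0, 1, 2, 4}) = 3
Therefore G(38) = 3.

3


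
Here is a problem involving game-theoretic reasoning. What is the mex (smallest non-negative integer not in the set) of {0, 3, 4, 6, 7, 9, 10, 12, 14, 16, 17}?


Set = {0, 3, 4, 6, 7, 9, 10, 12, 14, 16, 17}
0 is in the set.
1 is NOT in the set. This is the mex.
mex = 1

1


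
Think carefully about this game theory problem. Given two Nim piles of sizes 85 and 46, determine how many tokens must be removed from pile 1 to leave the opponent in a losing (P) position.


Piles: 85 and 46
Current XOR: 85 XOR 46 = 123 (non-zero, so this is an N-position).
To make the XOR zero, we need to find a move that balances the piles.
For pile 1 (size 85): target = 85 XOR 123 = 46
We reduce pile 1 from 85 to 46.
Tokens removed: 85 - 46 = 39
Verification: 46 XOR 46 = 0

39


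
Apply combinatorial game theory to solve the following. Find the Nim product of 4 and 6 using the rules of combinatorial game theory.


Nim multiplication is bilinear over XOR: (u XOR v) * w = (u*w) XOR (v*w).
So we split each operand into its bit components and XOR the pairwise Nim products.
4 = 4 (as XOR of powers of 2).
6 = 2 + 4 (as XOR of powers of 2).
Using the standard Nim-product table on single bits:
  2*2 = 3,   2*4 = 8,   2*8 = 12,
  4*4 = 6,   4*8 = 11,  8*8 = 13,
and  1*x = x (identity), k*l = l*k (commutative).
Pairwise Nim products:
  4 * 2 = 8
  4 * 4 = 6
XOR them: 8 XOR 6 = 14.
Result: 4 * 6 = 14 (in Nim).

14


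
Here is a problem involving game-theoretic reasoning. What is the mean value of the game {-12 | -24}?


Game = {-12 | -24}, a switch {a | b} with numbers a > b.
Its thermograph has left wall a - t and right wall b + t, which meet at t = (a - b)/2, where both equal (a + b)/2. So the mast (mean value) is at (a + b)/2.
Mean = (-12 + (-24))/2 = -36/2 = -18

-18


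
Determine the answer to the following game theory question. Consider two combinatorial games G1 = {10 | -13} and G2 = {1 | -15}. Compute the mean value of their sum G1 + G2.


G1 = {10 | -13}, G2 = {1 | -15}
Each is a switch {a | b} with numbers a > b; its mean value is (a + b)/2, and mean value is additive over game sums: m(G1 + G2) = m(G1) + m(G2).
Mean of G1 = (10 + (-13))/2 = -3/2 = -3/2
Mean of G2 = (1 + (-15))/2 = -14/2 = -7
Mean of G1 + G2 = -3/2 + -7 = -17/2

-17/2


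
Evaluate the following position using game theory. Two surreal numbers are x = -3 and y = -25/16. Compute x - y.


x = -3, y = -25/16
Converting to common denominator: 16
x = -48/16, y = -25/16
x - y = -3 - -25/16 = -23/16

-23/16


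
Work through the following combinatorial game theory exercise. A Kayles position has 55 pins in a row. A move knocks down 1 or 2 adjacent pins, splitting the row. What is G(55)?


Kayles: a move removes 1 or 2 adjacent pins from a contiguous row.
Removing pins from a row of k leaves two independent rows (a, b) with a + b = k - 1 (one pin) or a + b = k - 2 (two pins); an end removal gives a = 0.
By Sprague-Grundy, G(k) = mex{ G(a) XOR G(b) } over all these splits. G(0) = 0.
G(1): splits (0,0):0^0=0 -> mex({0}) = 1
G(2): splits (0,1):0^1=1 (0,0):0^0=0 -> mex({0, 1}) = 2
G(3): splits (0,2):0^2=2 (1,1):1^1=0 (0,1):0^1=1 -> mex({0, 1, 2}) = 3
G(4): splits (0,3):0^3=3 (1,2):1^2=3 (0,2):0^2=2 (1,1):1^1=0 -> mex({0, 2, 3}) = 1
G(5): splits (0,4):0^1=1 (1,3):1^3=2 (2,2):2^2=0 (0,3):0^3=3 (1,2):1^2=3 -> mex({0, 1, 2, 3}) = 4
G(6) = mex({0, 1, 2, 4}) = 3
G(7) = mex({0, 1, 3, 4, 5}) = 2
G(8) = mex({0, 2, 3, 5, 6}) = 1
G(9) = mex({0, 1, 2, 3, 6, 7}) = 4
G(10) = mex({0, 1, 3, 4, 5, 7}) = 2
G(11) = mex({0, 1, 2, 3, 4, 5}) = 6
G(12) = mex({0, 1, 2, 3, 5, 6, 7}) = 4
G(13) = mex({0, 2, 3, 4, 6, 7}) = 1
G(14) = mex({0, 1, 4, 5, 6, 7}) = 2
G(15) = mex({0, 1, 2, 3, 4, 5, 6}) = 7
G(16) = mex({0, 2, 3, 5, 6, 7}) = 1
G(17) = mex({0, 1, 2, 3, 5, 6, 7}) = 4
G(18) = mex({0, 1, 2, 4, 5, 6}) = 3
G(19) = mex({0, 1, 3, 4, 5, 7}) = 2
G(20) = mex({0, 2, 3, 4, 5, 6, 7}) = 1
G(21) = mex({0, 1, 2, 3, 5, 6, 7}) = 4
G(22) = mex({0, 1, 2, 3, 4, 5, 7}) = 6
G(23) = mex({0, 1, 2, 3, 4, 5, 6}) = 7
G(24) = mex({0, 1, 2, 3, 5, 6, 7}) = 4
G(25) = mex({0, 2, 3, 4, 6, 7}) = 1
G(26) = mex({0, 1, 3, 4, 5, 6, 7}) = 2
G(27) = mex({0, 1, 2, 3, 4, 5, 6, 7}) = 8
G(28) = mex({0, 1, 2, 3, 4, 6, 7, 8}) = 5
G(29) = mex({0, 1, 2, 3, 5, 6, 7, 8, 9}) = 4
G(30) = mex({0, 1, 2, 3, 4, 5, 6, 9, 10}) = 7
G(31) = mex({0, 1, 3, 4, 5, 7, 10, 11}) = 2
G(32) = mex({0, 2, 3, 4, 5, 6, 7, 9, 11}) = 1
G(33) = mex({0, 1, 2, 3, 4, 5, 6, 7, 9, 12}) = 8
G(34) = mex({0, 1, 2, 3, 4, 5, 7, 8, 11, 12}) = 6
G(35) = mex({0, 1, 2, 3, 4, 5, 6, 8, 9, 10, 11}) = 7
G(36) = mex({0, 1, 2, 3, 5, 6, 7, 9, 10}) = 4
G(37) = mex({0, 2, 3, 4, 6, 7, 9, 10, 11, 12}) = 1
G(38) = mex({0, 1, 3, 4, 5, 6, 7, 9, 10, 11, 12}) = 2
G(39) = mex({0, 1, 2, 4, 5, 6, 7, 9, 10, 12, 14}) = 3
G(40) = mex({0, 2, 3, 4, 6, 7, 11, 12, 14}) = 1
G(41) = mex({0, 1, 2, 3, 5, 6, 7, 9, 10, 11, 12}) = 4
G(42) = mex({0, 1, 2, 3, 4, 5, 6, 9, 10}) = 7
G(43) = mex({0, 1, 3, 4, 5, 7, 9, 10, 12, 15}) = 2
G(44) = mex({0, 2, 3, 4, 5, 6, 7, 9, 10, 12, 15}) = 1
G(45) = mex({0, 1, 2, 3, 4, 5, 6, 7, 9, 10, 12, 14}) = 8
G(46) = mex({0, 1, 3, 4, 5, 7, 8, 11, 12, 14}) = 2
G(47) = mex({0, 1, 2, 3, 4, 5, 6, 8, 9, 10, 11, 12}) = 7
G(48) = mex({0, 1, 2, 3, 5, 6, 7, 9, 10}) = 4
G(49) = mex({0, 2, 3, 4, 6, 7, 9, 10, 11, 12, 15}) = 1
G(50) = mex({0, 1, 4, 5, 6, 7, 9, 11, 12, 14, 15}) = 2
G(51) = mex({0, 1, 2, 3, 4, 5, 6, 7, 9, 12, 14, 15}) = 8
G(52) = mex({0, 2, 3, 4, 5, 6, 7, 8, 11, 12, 15}) = 1
G(53) = mex({0, 1, 2, 3, 5, 6, 7, 8, 9, 10, 11, 12}) = 4
G(54) = mex({0, 1, 2, 3, 4, 5, 6, 9, 10}) = 7
G(55) = mex({0, 1, 3, 4, 5, 7, 9, 10, 11, 12}) = 2
Therefore G(55) = 2.

2


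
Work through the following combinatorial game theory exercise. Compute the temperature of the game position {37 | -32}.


The game is {37 | -32}, a switch {a | b} with numbers a > b.
Cooling {a | b} by t gives {a - t | b + t}, which stops being hot when a - t = b + t, i.e. at t = (a - b)/2. So the temperature of a switch is (a - b)/2.
Temperature = (Left option - Right option) / 2
= (37 - (-32)) / 2
= 69 / 2
= 69/2

69/2


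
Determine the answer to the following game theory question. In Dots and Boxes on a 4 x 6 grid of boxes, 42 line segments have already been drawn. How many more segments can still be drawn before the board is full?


Grid: 4 x 6 boxes, i.e. 5 rows and 7 columns of dots.
Horizontal edges: (rows + 1) * cols = 5 * 6 = 30
Vertical edges: rows * (cols + 1) = 4 * 7 = 28
Total edges: 30 + 28 = 58
Edges drawn: 42
Remaining: 58 - 42 = 16

16


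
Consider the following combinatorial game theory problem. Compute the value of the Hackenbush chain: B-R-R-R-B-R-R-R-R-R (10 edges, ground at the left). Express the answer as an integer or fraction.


Edges (from ground): B-R-R-R-B-R-R-R-R-R
By Berlekamp's sign-expansion rule, a Blue-Red Hackenbush stalk has the value of the surreal number whose sign sequence is the edge sequence with B -> + and R -> -.
Sign sequence: +---+-----
Trace the sign expansion in the surreal number tree, starting from 0:
Edge 1: B (sign +) -> bounds (0, +inf), value = 1
Edge 2: R (sign -) -> bounds (0, 1), value = 1/2
Edge 3: R (sign -) -> bounds (0, 1/2), value = 1/4
Edge 4: R (sign -) -> bounds (0, 1/4), value = 1/8
Edge 5: B (sign +) -> bounds (1/8, 1/4), value = 3/16
Edge 6: R (sign -) -> bounds (1/8, 3/16), value = 5/32
Edge 7: R (sign -) -> bounds (1/8, 5/32), value = 9/64
Edge 8: R (sign -) -> bounds (1/8, 9/64), value = 17/128
Edge 9: R (sign -) -> bounds (1/8, 17/128), value = 33/256
Edge 10: R (sign -) -> bounds (1/8, 33/256), value = 65/512
Game value = 65/512

65/512


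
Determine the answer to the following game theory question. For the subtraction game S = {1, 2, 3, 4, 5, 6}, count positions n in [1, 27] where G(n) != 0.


Subtraction set S = {1, 2, 3, 4, 5, 6}, so G(n) = n mod 7.
G(n) = 0 when n is a multiple of 7.
Multiples of 7 in [1, 27]: 3
N-positions (nonzero Grundy) = 27 - 3 = 24

24


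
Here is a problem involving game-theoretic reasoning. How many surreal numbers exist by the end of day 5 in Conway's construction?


Day 0: {|} = 0 is born. Count = 1.
Day n: the number of surreal numbers born by day n is 2^(n+1) - 1.
By day 0: 2^1 - 1 = 1
By day 1: 2^2 - 1 = 3
By day 2: 2^3 - 1 = 7
By day 3: 2^4 - 1 = 15
By day 4: 2^5 - 1 = 31
By day 5: 2^6 - 1 = 63
By day 5: 63 surreal numbers.

63


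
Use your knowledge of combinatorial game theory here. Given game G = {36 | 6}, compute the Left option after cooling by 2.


Original game: {36 | 6} (a switch {a | b} with a > b).
Cooling by t (for t below the temperature (a - b)/2 = 15) taxes each move by t: {a | b} cooled by t is {a - t | b + t}.
Cooling amount: t = 2
Cooled Left option: 36 - 2 = 34
Cooled Right option: 6 + 2 = 8
Cooled game: {34 | 8}
Left option = 34

34


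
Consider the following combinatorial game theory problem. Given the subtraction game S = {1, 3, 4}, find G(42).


The subtraction set is S = {1, 3, 4}.
G(k) = mex{ G(k - s) : s in S, s <= k }. We compute iteratively: G(0) = 0.
G(1) = mex({0}) = 1
G(2) = mex({1}) = 0
G(3) = mex({0}) = 1
G(4) = mex({0, 1}) = 2
G(5) = mex({0, 1, 2}) = 3
G(6) = mex({0, 1, 3}) = 2
G(7) = mex({1, 2}) = 0
G(8) = mex({0, 2, 3}) = 1
G(9) = mex({1, 2, 3}) = 0
G(10) = mex({0, 2}) = 1
Observe that G(7)..G(10) = 0, 1, 0, 1 repeats G(0)..G(3) = 0, 1, 0, 1.
For k >= max(S) = 4, G(k) is determined by the previous 4 values G(k-4)..G(k-1); a window of 4 consecutive values has recurred shifted by 7, so by induction G(k + 7) = G(k) for all k >= 0: the sequence is periodic from the start with period 7.
One period: G(0..6) = 0, 1, 0, 1, 2, 3, 2.
42 mod 7 = 0, so G(42) = G(0) = 0.

0


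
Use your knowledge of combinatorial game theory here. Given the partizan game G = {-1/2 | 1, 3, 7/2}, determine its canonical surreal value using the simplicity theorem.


Left options: {-1/2}, max = -1/2
Right options: {1, 3, 7/2}, min = 1
All options are numbers and max(Left) < min(Right), so by the simplicity theorem the value is the simplest (earliest-born) number strictly between -1/2 and 1.
The only integer strictly between -1/2 and 1 is 0.
No non-integer in the interval can be simpler: if x is a non-integer in the interval, then floor(x) or ceil(x) also lies in the interval (the interval contains an integer), and both are proper prefixes of x's sign expansion, i.e. born earlier. So the game value is 0.
Game value = 0

0


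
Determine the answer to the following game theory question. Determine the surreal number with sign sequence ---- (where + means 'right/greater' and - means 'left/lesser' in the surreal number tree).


Sign expansion: ----
Rule: track bounds (lo, hi), initially (-inf, +inf). On '+', the current value becomes lo and we move to the simplest number in (value, hi): value + 1 if hi = +inf, otherwise the midpoint (value + hi)/2. On '-', the current value becomes hi and we move to value - 1 if lo = -inf, otherwise the midpoint (lo + value)/2.
Start at 0.
Step 1: sign = -, move left. Bounds: (-inf, 0). Value = -1
Step 2: sign = -, move left. Bounds: (-inf, -1). Value = -2
Step 3: sign = -, move left. Bounds: (-inf, -2). Value = -3
Step 4: sign = -, move left. Bounds: (-inf, -3). Value = -4
The surreal number with sign expansion ---- is -4.

-4


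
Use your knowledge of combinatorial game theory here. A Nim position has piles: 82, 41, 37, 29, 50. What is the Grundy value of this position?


We need the XOR (exclusive or) of all pile sizes.
After XOR-ing pile 1 (size 82): 0 XOR 82 = 82
After XOR-ing pile 2 (size 41): 82 XOR 41 = 123
After XOR-ing pile 3 (size 37): 123 XOR 37 = 94
After XOR-ing pile 4 (size 29): 94 XOR 29 = 67
After XOR-ing pile 5 (size 50): 67 XOR 50 = 113
The Nim-value of this position is 113.

113


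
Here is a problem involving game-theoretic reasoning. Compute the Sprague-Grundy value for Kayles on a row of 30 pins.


Kayles: a move removes 1 or 2 adjacent pins from a contiguous row.
Removing pins from a row of k leaves two independent rows (a, b) with a + b = k - 1 (one pin) or a + b = k - 2 (two pins); an end removal gives a = 0.
By Sprague-Grundy, G(k) = mex{ G(a) XOR G(b) } over all these splits. G(0) = 0.
G(1): splits (0,0):0^0=0 -> mex({0}) = 1
G(2): splits (0,1):0^1=1 (0,0):0^0=0 -> mex({0, 1}) = 2
G(3): splits (0,2):0^2=2 (1,1):1^1=0 (0,1):0^1=1 -> mex({0, 1, 2}) = 3
G(4): splits (0,3):0^3=3 (1,2):1^2=3 (0,2):0^2=2 (1,1):1^1=0 -> mex({0, 2, 3}) = 1
G(5): splits (0,4):0^1=1 (1,3):1^3=2 (2,2):2^2=0 (0,3):0^3=3 (1,2):1^2=3 -> mex({0, 1, 2, 3}) = 4
G(6) = mex({0, 1, 2, 4}) = 3
G(7) = mex({0, 1, 3, 4, 5}) = 2
G(8) = mex({0, 2, 3, 5, 6}) = 1
G(9) = mex({0, 1, 2, 3, 6, 7}) = 4
G(10) = mex({0, 1, 3, 4, 5, 7}) = 2
G(11) = mex({0, 1, 2, 3, 4, 5}) = 6
G(12) = mex({0, 1, 2, 3, 5, 6, 7}) = 4
G(13) = mex({0, 2, 3, 4, 6, 7}) = 1
G(14) = mex({0, 1, 4, 5, 6, 7}) = 2
G(15) = mex({0, 1, 2, 3, 4, 5, 6}) = 7
G(16) = mex({0, 2, 3, 5, 6, 7}) = 1
G(17) = mex({0, 1, 2, 3, 5, 6, 7}) = 4
G(18) = mex({0, 1, 2, 4, 5, 6}) = 3
G(19) = mex({0, 1, 3, 4, 5, 7}) = 2
G(20) = mex({0, 2, 3, 4, 5, 6, 7}) = 1
G(21) = mex({0, 1, 2, 3, 5, 6, 7}) = 4
G(22) = mex({0, 1, 2, 3, 4, 5, 7}) = 6
G(23) = mex({0, 1, 2, 3, 4, 5, 6}) = 7
G(24) = mex({0, 1, 2, 3, 5, 6, 7}) = 4
G(25) = mex({0, 2, 3, 4, 6, 7}) = 1
G(26) = mex({0, 1, 3, 4, 5, 6, 7}) = 2
G(27) = mex({0, 1, 2, 3, 4, 5, 6, 7}) = 8
G(28) = mex({0, 1, 2, 3, 4, 6, 7, 8}) = 5
G(29) = mex({0, 1, 2, 3, 5, 6, 7, 8, 9}) = 4
G(30) = mex({0, 1, 2, 3, 4, 5, 6, 9, 10}) = 7
Therefore G(30) = 7.

7


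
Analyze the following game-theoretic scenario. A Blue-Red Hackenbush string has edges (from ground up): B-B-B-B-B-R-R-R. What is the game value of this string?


Edges (from ground): B-B-B-B-B-R-R-R
By Berlekamp's sign-expansion rule, a Blue-Red Hackenbush stalk has the value of the surreal number whose sign sequence is the edge sequence with B -> + and R -> -.
Sign sequence: +++++---
Trace the sign expansion in the surreal number tree, starting from 0:
Edge 1: B (sign +) -> bounds (0, +inf), value = 1
Edge 2: B (sign +) -> bounds (1, +inf), value = 2
Edge 3: B (sign +) -> bounds (2, +inf), value = 3
Edge 4: B (sign +) -> bounds (3, +inf), value = 4
Edge 5: B (sign +) -> bounds (4, +inf), value = 5
Edge 6: R (sign -) -> bounds (4, 5), value = 9/2
Edge 7: R (sign -) -> bounds (4, 9/2), value = 17/4
Edge 8: R (sign -) -> bounds (4, 17/4), value = 33/8
Game value = 33/8

33/8


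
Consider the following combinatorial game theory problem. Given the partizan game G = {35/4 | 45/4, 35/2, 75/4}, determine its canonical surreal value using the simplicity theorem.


Left options: {35/4}, max = 35/4
Right options: {45/4, 35/2, 75/4}, min = 45/4
All options are numbers and max(Left) < min(Right), so by the simplicity theorem the value is the simplest (earliest-born) number strictly between 35/4 and 45/4.
Integers 9 through 11 all lie strictly between 35/4 and 45/4.
Among integers, the simplest (lowest birthday = smallest |n|; 0 is born on day 0, +-n on day n) is 9.
No non-integer in the interval can be simpler: if x is a non-integer in the interval, then floor(x) or ceil(x) also lies in the interval (the interval contains an integer), and both are proper prefixes of x's sign expansion, i.e. born earlier. So the game value is 9.
Game value = 9

9


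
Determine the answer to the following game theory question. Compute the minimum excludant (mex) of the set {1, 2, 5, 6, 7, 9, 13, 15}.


Set = {1, 2, 5, 6, 7, 9, 13, 15}
0 is NOT in the set. This is the mex.
mex = 0

0


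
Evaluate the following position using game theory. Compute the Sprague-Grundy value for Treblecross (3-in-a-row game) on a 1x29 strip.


Treblecross: place X on empty cells; 3-in-a-row wins.
Playing within two cells of an existing X lets the opponent win at once, so sensible play treats the cells i-2..i+2 around each X as dead. The player left with no safe cell loses, so this is a normal-play take-away game on strips of safe cells.
Placing X at cell i (0-indexed) of a strip of k safe cells leaves independent strips of sizes max(0, i-2) and max(0, k-i-3). Hence G(k) = mex{ G(max(0,i-2)) XOR G(max(0,k-i-3)) : 0 <= i < k }, with G(0) = 0.
G(1): splits (0,0):0^0=0 -> mex({0}) = 1
G(2): splits (0,0):0^0=0 -> mex({0}) = 1
G(3): splits (0,0):0^0=0 -> mex({0}) = 1
G(4): splits (0,1):0^1=1 (0,0):0^0=0 -> mex({0, 1}) = 2
G(5): splits (0,2):0^1=1 (0,1):0^1=1 (0,0):0^0=0 -> mex({0, 1}) = 2
G(6) = mex({1}) = 0
G(7) = mex({0, 1, 2}) = 3
G(8) = mex({0, 1, 2}) = 3
G(9) = mex({0, 2}) = 1
G(10) = mex({0, 2, 3}) = 1
G(11) = mex({0, 3}) = 1
G(12) = mex({1, 3}) = 0
G(13) = mex({0, 1, 2, 3}) = 4
G(14) = mex({0, 1, 2}) = 3
G(15) = mex({0, 1, 2}) = 3
G(16) = mex({0, 1, 2, 4}) = 3
G(17) = mex({0, 1, 3, 4}) = 2
G(18) = mex({0, 1, 3, 4}) = 2
G(19) = mex({0, 1, 3, 5}) = 2
G(20) = mex({0, 1, 2, 3, 5}) = 4
G(21) = mex({0, 1, 2, 3, 5}) = 4
G(22) = mex({1, 2, 6}) = 0
G(23) = mex({0, 1, 2, 3, 4, 6}) = 5
G(24) = mex({0, 1, 2, 3, 4}) = 5
G(25) = mex({0, 1, 3, 4, 7}) = 2
G(26) = mex({0, 1, 3, 4, 5, 7}) = 2
G(27) = mex({0, 1, 3, 5}) = 2
G(28) = mex({0, 1, 2, 5}) = 3
G(29) = mex({0, 1, 2, 4, 5, 6}) = 3
Therefore G(29) = 3.

3


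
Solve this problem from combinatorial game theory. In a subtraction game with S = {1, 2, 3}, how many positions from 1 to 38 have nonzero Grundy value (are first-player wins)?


Subtraction set S = {1, 2, 3}, so G(n) = n mod 4.
G(n) = 0 when n is a multiple of 4.
Multiples of 4 in [1, 38]: 9
N-positions (nonzero Grundy) = 38 - 9 = 29

29


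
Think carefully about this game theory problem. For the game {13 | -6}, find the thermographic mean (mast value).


Game = {13 | -6}, a switch {a | b} with numbers a > b.
Its thermograph has left wall a - t and right wall b + t, which meet at t = (a - b)/2, where both equal (a + b)/2. So the mast (mean value) is at (a + b)/2.
Mean = (13 + (-6))/2 = 7/2 = 7/2

7/2


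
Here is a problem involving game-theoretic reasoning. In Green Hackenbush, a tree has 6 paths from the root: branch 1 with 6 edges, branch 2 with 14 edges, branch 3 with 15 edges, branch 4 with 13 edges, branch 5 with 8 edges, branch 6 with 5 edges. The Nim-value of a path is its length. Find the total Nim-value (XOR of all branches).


The tree has 6 branches from the ground vertex.
In Green Hackenbush, the Nim-value of a simple path of length k is k.
Branch 1: length 6, Nim-value = 6
Branch 2: length 14, Nim-value = 14
Branch 3: length 15, Nim-value = 15
Branch 4: length 13, Nim-value = 13
Branch 5: length 8, Nim-value = 8
Branch 6: length 5, Nim-value = 5
Total Nim-value = XOR of all branch values:
0 XOR 6 = 6
6 XOR 14 = 8
8 XOR 15 = 7
7 XOR 13 = 10
10 XOR 8 = 2
2 XOR 5 = 7
Nim-value of the tree = 7

7


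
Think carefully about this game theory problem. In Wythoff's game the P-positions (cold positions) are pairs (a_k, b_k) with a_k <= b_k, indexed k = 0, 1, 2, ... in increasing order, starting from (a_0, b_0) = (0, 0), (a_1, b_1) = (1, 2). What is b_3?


By Wythoff's theorem, a_k = floor(k * phi) and b_k = floor(k * phi^2) = a_k + k, where phi = (1 + sqrt(5))/2 is the golden ratio.
phi = (1 + sqrt(5))/2 = 1.618034
phi^2 = phi + 1 = 2.618034
k = 3
k * phi^2 = 3 * 2.618034 = 7.854102
b_3 = floor(k * phi^2) = 7 (check: a_3 + k = 4 + 3 = 7)

7


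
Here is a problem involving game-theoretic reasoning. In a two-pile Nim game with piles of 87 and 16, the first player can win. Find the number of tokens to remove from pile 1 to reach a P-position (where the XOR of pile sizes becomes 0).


Piles: 87 and 16
Current XOR: 87 XOR 16 = 71 (non-zero, so this is an N-position).
To make the XOR zero, we need to find a move that balances the piles.
For pile 1 (size 87): target = 87 XOR 71 = 16
We reduce pile 1 from 87 to 16.
Tokens removed: 87 - 16 = 71
Verification: 16 XOR 16 = 0

71


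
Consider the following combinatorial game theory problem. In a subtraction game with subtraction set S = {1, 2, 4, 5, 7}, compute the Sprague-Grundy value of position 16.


The subtraction set is S = {1, 2, 4, 5, 7}.
G(k) = mex{ G(k - s) : s in S, s <= k }. We compute iteratively: G(0) = 0.
G(1) = mex({0}) = 1
G(2) = mex({0, 1}) = 2
G(3) = mex({1, 2}) = 0
G(4) = mex({0, 2}) = 1
G(5) = mex({0, 1}) = 2
G(6) = mex({1, 2}) = 0
G(7) = mex({0, 2}) = 1
G(8) = mex({0, 1}) = 2
G(9) = mex({1, 2}) = 0
Observe that G(3)..G(9) = 0, 1, 2, 0, 1, 2, 0 repeats G(0)..G(6) = 0, 1, 2, 0, 1, 2, 0.
For k >= max(S) = 7, G(k) is determined by the previous 7 values G(k-7)..G(k-1); a window of 7 consecutive values has recurred shifted by 3, so by induction G(k + 3) = G(k) for all k >= 0: the sequence is periodic from the start with period 3.
One period: G(0..2) = 0, 1, 2.
16 mod 3 = 1, so G(16) = G(1) = 1.

1


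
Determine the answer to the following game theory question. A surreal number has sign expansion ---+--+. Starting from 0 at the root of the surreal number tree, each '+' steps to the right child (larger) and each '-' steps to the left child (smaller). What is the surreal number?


Sign expansion: ---+--+
Rule: track bounds (lo, hi), initially (-inf, +inf). On '+', the current value becomes lo and we move to the simplest number in (value, hi): value + 1 if hi = +inf, otherwise the midpoint (value + hi)/2. On '-', the current value becomes hi and we move to value - 1 if lo = -inf, otherwise the midpoint (lo + value)/2.
Start at 0.
Step 1: sign = -, move left. Bounds: (-inf, 0). Value = -1
Step 2: sign = -, move left. Bounds: (-inf, -1). Value = -2
Step 3: sign = -, move left. Bounds: (-inf, -2). Value = -3
Step 4: sign = +, move right. Bounds: (-3, -2). Value = -5/2
Step 5: sign = -, move left. Bounds: (-3, -5/2). Value = -11/4
Step 6: sign = -, move left. Bounds: (-3, -11/4). Value = -23/8
Step 7: sign = +, move right. Bounds: (-23/8, -11/4). Value = -45/16
The surreal number with sign expansion ---+--+ is -45/16.

-45/16
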